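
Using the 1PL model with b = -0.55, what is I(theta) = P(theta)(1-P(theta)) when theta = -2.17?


P = 1/(1+exp(-(-2.17--0.55))) = 0.1652
I = P*(1-P) = 0.1652 * 0.8348
I = 0.1379

0.1379


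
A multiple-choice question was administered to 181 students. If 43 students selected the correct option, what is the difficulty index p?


Item difficulty p = number correct / total examinees
p = 43 / 181
p = 0.2376

0.2376


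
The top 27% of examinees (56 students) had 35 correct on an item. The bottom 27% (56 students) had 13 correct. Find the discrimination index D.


p_upper = 35/56 = 0.625
p_lower = 13/56 = 0.2321
D = 0.625 - 0.2321 = 0.3929

0.3929


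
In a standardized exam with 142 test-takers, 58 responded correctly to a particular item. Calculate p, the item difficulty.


Item difficulty p = number correct / total examinees
p = 58 / 142
p = 0.4085

0.4085


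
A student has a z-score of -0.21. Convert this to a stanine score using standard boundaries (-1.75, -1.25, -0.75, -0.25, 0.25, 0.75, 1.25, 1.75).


Stanine boundaries: [-1.75, -1.25, -0.75, -0.25, 0.25, 0.75, 1.25, 1.75]
z = -0.21
Check each boundary:
  z >= -1.75 -> could be stanine 2
  z >= -1.25 -> could be stanine 3
  z >= -0.75 -> could be stanine 4
  z >= -0.25 -> could be stanine 5
  z < 0.25
  z < 0.75
  z < 1.25
  z < 1.75
Highest qualifying boundary gives stanine = 5

5


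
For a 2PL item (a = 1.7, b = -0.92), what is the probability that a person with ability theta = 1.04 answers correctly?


a*(theta - b) = 1.7 * (1.04 - -0.92) = 3.332
exp(-3.332) = 0.0357
P = 1 / (1 + 0.0357)
P = 0.9655

0.9655


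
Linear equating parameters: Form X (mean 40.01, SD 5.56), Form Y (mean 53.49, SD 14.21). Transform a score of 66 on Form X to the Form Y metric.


slope = SD_Y / SD_X = 14.21 / 5.56 ~ 2.5558
intercept = mean_Y - slope * mean_X = 53.49 - (14.21 / 5.56) * 40.01 ~ -48.7658
Y = slope * X + intercept. To avoid rounding drift from the rounded slope/intercept, evaluate the equivalent form Y = mean_Y + SD_Y * (X - mean_X) / SD_X at full precision:
Y = 53.49 + 14.21 * (66 - 40.01) / 5.56
Y = 53.49 + 14.21 * 25.99 / 5.56
Y = 53.49 + 369.3179 / 5.56
Y = 53.49 + 66.4241
Y = 119.9141

119.9141


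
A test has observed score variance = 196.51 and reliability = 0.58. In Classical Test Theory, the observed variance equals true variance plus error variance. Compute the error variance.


var_true = rxx * var_obs = 0.58 * 196.51 = 113.9758
var_error = var_obs - var_true
var_error = 196.51 - 113.9758
var_error = 82.5342

82.5342


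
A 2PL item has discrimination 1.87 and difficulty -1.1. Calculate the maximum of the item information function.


For 2PL, max info at theta = b = -1.1
I_max = a^2 / 4 = 1.87^2 / 4
= 3.4969 / 4
I_max = 0.8742

0.8742


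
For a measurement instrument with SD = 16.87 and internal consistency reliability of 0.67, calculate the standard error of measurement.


SEM = SD * sqrt(1 - rxx)
SEM = 16.87 * sqrt(1 - 0.67)
SEM = 16.87 * sqrt(0.33) = 16.87 * 0.574456
SEM = 9.6911

9.6911


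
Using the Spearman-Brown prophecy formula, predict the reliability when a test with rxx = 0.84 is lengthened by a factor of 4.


r_new = (n * rxx) / (1 + (n-1) * rxx)
r_new = (4 * 0.84) / (1 + 3 * 0.84)
r_new = 3.36 / 3.52
r_new = 0.9545

0.9545


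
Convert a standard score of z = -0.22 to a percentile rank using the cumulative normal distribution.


CDF(z) = 0.5 * (1 + erf(z/sqrt(2)))
erf(-0.1556) = -0.1741
CDF = 0.4129
Percentile rank = 0.4129 * 100 = 41.29

41.29


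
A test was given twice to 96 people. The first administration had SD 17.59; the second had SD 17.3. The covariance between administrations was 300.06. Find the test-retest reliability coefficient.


r = cov(X,Y) / (SD_X * SD_Y)
r = 300.06 / (17.59 * 17.3)
r = 300.06 / 304.307
r = 0.986

0.986


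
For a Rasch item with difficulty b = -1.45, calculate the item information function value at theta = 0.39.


P = 1/(1+exp(-(0.39--1.45))) = 0.8629
I = P*(1-P) = 0.8629 * 0.1371
I = 0.1183

0.1183


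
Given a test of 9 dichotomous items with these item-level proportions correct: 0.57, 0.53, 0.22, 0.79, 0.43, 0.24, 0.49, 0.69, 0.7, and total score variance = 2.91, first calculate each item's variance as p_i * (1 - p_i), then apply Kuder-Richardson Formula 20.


For each item, compute p_i * q_i:
  Item 1: 0.57 * 0.43 = 0.2451
  Item 2: 0.53 * 0.47 = 0.2491
  Item 3: 0.22 * 0.78 = 0.1716
  Item 4: 0.79 * 0.21 = 0.1659
  Item 5: 0.43 * 0.57 = 0.2451
  Item 6: 0.24 * 0.76 = 0.1824
  Item 7: 0.49 * 0.51 = 0.2499
  Item 8: 0.69 * 0.31 = 0.2139
  Item 9: 0.7 * 0.3 = 0.21
Sum(p_i * q_i) = 0.2451 + 0.2491 + 0.1716 + 0.1659 + 0.2451 + 0.1824 + 0.2499 + 0.2139 + 0.21 = 1.933
KR-20 = (k/(k-1)) * (1 - Sum(p_i*q_i) / Var_total)
= (9/8) * (1 - 1.933/2.91)
= 1.125 * 0.3357
KR-20 = 0.3777

0.3777


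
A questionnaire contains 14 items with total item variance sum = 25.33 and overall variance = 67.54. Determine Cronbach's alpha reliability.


alpha = (k/(k-1)) * (1 - sum(si^2)/s_total^2)
= (14/13) * (1 - 25.33/67.54)
alpha = 0.673

0.673


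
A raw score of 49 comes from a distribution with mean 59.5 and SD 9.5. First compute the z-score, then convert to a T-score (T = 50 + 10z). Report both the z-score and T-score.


z = (X - mean) / SD = (49 - 59.5) / 9.5
z = -10.5 / 9.5
z = -1.1053
T-score = T = 50 + 10z
Carry z at full precision (z = -10.5 / 9.5) into the conversion:
T-score = 50 + 10 * (-10.5 / 9.5) = 50 + -105 / 9.5
T-score = 50 + -11.0526
T-score = 38.9474

38.9474


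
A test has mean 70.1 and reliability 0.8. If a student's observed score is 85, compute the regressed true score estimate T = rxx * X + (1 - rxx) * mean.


T_est = rxx * X + (1 - rxx) * mean
T_est = 0.8 * 85 + 0.2 * 70.1
T_est = 68.0 + 14.02
T_est = 82.02

82.02


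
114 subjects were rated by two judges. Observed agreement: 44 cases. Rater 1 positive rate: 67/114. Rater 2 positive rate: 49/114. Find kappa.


P_o = 44/114 = 0.385965
P_e = (67*49 + 47*65) / 12996 = 0.487689
kappa = (P_o - P_e) / (1 - P_e)
kappa = (0.385965 - 0.487689) / (1 - 0.487689)
kappa = -0.1986

-0.1986


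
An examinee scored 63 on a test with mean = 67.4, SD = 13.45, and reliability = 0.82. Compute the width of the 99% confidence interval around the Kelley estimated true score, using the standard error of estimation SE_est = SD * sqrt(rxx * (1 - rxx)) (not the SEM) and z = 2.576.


True score estimate = 0.82*63 + 0.18*67.4 = 63.792
SE_est = SD * sqrt(rxx * (1 - rxx)) = 13.45 * sqrt(0.82 * 0.18) = 13.45 * sqrt(0.1476) = 5.167321
CI = T_est +/- z * SE_est, so width = 2 * z * SE_est = 2 * 2.576 * 5.167321
Width = 26.622

26.622


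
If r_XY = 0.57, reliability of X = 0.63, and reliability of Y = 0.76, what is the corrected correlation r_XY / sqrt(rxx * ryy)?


r_corrected = rxy / sqrt(rxx * ryy)
= 0.57 / sqrt(0.63 * 0.76)
= 0.57 / sqrt(0.4788)
= 0.57 / 0.691954
r_corrected = 0.8238

0.8238


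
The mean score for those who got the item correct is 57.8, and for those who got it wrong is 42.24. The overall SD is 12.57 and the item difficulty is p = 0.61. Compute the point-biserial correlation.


q = 1 - p = 0.39
rpb = ((M1 - M0) / SD) * sqrt(p * q)
rpb = ((57.8 - 42.24) / 12.57) * sqrt(0.61 * 0.39)
rpb = 0.6038

0.6038


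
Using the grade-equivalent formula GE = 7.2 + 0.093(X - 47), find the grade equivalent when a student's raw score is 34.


raw - median = 34 - 47 = -13
slope * diff = 0.093 * -13 = -1.209
GE = 7.2 + -1.209
GE = 5.991

5.991


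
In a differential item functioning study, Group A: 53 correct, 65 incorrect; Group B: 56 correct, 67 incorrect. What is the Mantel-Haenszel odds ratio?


Odds_A = 53/65 = 0.8154
Odds_B = 56/67 = 0.8358
OR = Odds_A / Odds_B = 0.8154 / 0.8358
Exactly, OR = (53 * 67) / (65 * 56) = 3551 / 3640
OR = 0.9755

0.9755


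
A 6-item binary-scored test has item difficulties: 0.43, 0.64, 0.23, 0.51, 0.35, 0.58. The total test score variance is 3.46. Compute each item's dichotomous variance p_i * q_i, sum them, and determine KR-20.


For each item, compute p_i * q_i:
  Item 1: 0.43 * 0.57 = 0.2451
  Item 2: 0.64 * 0.36 = 0.2304
  Item 3: 0.23 * 0.77 = 0.1771
  Item 4: 0.51 * 0.49 = 0.2499
  Item 5: 0.35 * 0.65 = 0.2275
  Item 6: 0.58 * 0.42 = 0.2436
Sum(p_i * q_i) = 0.2451 + 0.2304 + 0.1771 + 0.2499 + 0.2275 + 0.2436 = 1.3736
KR-20 = (k/(k-1)) * (1 - Sum(p_i*q_i) / Var_total)
= (6/5) * (1 - 1.3736/3.46)
= 1.2 * 0.603
KR-20 = 0.7236

0.7236


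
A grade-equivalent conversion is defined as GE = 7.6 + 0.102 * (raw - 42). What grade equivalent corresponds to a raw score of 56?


raw - median = 56 - 42 = 14
slope * diff = 0.102 * 14 = 1.428
GE = 7.6 + 1.428
GE = 9.028

9.028


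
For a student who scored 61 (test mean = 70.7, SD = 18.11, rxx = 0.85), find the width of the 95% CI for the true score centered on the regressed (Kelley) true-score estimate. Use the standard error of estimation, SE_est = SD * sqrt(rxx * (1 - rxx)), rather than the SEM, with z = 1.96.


True score estimate = 0.85*61 + 0.15*70.7 = 62.455
SE_est = SD * sqrt(rxx * (1 - rxx)) = 18.11 * sqrt(0.85 * 0.15) = 18.11 * sqrt(0.1275) = 6.466563
CI = T_est +/- z * SE_est, so width = 2 * z * SE_est = 2 * 1.96 * 6.466563
Width = 25.3489

25.3489


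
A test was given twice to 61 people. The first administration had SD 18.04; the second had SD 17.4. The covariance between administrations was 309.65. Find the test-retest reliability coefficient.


r = cov(X,Y) / (SD_X * SD_Y)
r = 309.65 / (18.04 * 17.4)
r = 309.65 / 313.896
r = 0.9865

0.9865


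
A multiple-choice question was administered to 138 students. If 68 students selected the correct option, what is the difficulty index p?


Item difficulty p = number correct / total examinees
p = 68 / 138
p = 0.4928

0.4928


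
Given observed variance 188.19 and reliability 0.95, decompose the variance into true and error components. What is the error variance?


var_true = rxx * var_obs = 0.95 * 188.19 = 178.7805
var_error = var_obs - var_true
var_error = 188.19 - 178.7805
var_error = 9.4095

9.4095


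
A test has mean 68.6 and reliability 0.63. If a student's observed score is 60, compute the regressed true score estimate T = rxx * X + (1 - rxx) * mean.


T_est = rxx * X + (1 - rxx) * mean
T_est = 0.63 * 60 + 0.37 * 68.6
T_est = 37.8 + 25.382
T_est = 63.182

63.182


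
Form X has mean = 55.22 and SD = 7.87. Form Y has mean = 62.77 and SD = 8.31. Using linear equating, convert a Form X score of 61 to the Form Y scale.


slope = SD_Y / SD_X = 8.31 / 7.87 ~ 1.0559
intercept = mean_Y - slope * mean_X = 62.77 - (8.31 / 7.87) * 55.22 ~ 4.4627
Y = slope * X + intercept. To avoid rounding drift from the rounded slope/intercept, evaluate the equivalent form Y = mean_Y + SD_Y * (X - mean_X) / SD_X at full precision:
Y = 62.77 + 8.31 * (61 - 55.22) / 7.87
Y = 62.77 + 8.31 * 5.78 / 7.87
Y = 62.77 + 48.0318 / 7.87
Y = 62.77 + 6.1032
Y = 68.8732

68.8732


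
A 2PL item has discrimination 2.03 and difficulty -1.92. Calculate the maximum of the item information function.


For 2PL, max info at theta = b = -1.92
I_max = a^2 / 4 = 2.03^2 / 4
= 4.1209 / 4
I_max = 1.0302

1.0302


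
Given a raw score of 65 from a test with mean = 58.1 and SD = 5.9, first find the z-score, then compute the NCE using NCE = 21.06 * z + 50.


z = (X - mean) / SD = (65 - 58.1) / 5.9
z = 6.9 / 5.9
z = 1.1695
NCE = NCE = 21.06z + 50
Carry z at full precision (z = 6.9 / 5.9) into the conversion:
NCE = 21.06 * (6.9 / 5.9) + 50 = 145.314 / 5.9 + 50
NCE = 24.6295 + 50
NCE = 74.6295

74.6295


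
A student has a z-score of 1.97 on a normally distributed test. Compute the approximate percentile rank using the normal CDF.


CDF(z) = 0.5 * (1 + erf(z/sqrt(2)))
erf(1.393) = 0.9512
CDF = 0.9756
Percentile rank = 0.9756 * 100 = 97.56

97.56


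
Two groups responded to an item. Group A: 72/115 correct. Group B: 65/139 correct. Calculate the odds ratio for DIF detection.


Odds_A = 72/43 = 1.6744
Odds_B = 65/74 = 0.8784
OR = Odds_A / Odds_B = 1.6744 / 0.8784
Exactly, OR = (72 * 74) / (43 * 65) = 5328 / 2795
OR = 1.9063

1.9063


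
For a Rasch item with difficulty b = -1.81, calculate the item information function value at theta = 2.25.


P = 1/(1+exp(-(2.25--1.81))) = 0.983
I = P*(1-P) = 0.983 * 0.017
I = 0.0167

0.0167


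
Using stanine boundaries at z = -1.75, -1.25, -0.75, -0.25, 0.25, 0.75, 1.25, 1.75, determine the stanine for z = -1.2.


Stanine boundaries: [-1.75, -1.25, -0.75, -0.25, 0.25, 0.75, 1.25, 1.75]
z = -1.2
Check each boundary:
  z >= -1.75 -> could be stanine 2
  z >= -1.25 -> could be stanine 3
  z < -0.75
  z < -0.25
  z < 0.25
  z < 0.75
  z < 1.25
  z < 1.75
Highest qualifying boundary gives stanine = 3

3


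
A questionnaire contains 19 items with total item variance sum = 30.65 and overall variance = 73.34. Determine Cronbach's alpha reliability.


alpha = (k/(k-1)) * (1 - sum(si^2)/s_total^2)
= (19/18) * (1 - 30.65/73.34)
alpha = 0.6144

0.6144


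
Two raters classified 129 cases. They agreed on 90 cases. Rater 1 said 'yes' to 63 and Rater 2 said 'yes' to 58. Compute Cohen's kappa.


P_o = 90/129 = 0.697674
P_e = (63*58 + 66*71) / 16641 = 0.501172
kappa = (P_o - P_e) / (1 - P_e)
kappa = (0.697674 - 0.501172) / (1 - 0.501172)
kappa = 0.3939

0.3939


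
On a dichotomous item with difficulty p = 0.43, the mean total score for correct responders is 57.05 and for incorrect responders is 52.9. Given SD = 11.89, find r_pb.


q = 1 - p = 0.57
rpb = ((M1 - M0) / SD) * sqrt(p * q)
rpb = ((57.05 - 52.9) / 11.89) * sqrt(0.43 * 0.57)
rpb = 0.1728

0.1728


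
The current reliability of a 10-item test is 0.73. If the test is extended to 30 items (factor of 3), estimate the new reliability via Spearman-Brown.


r_new = (n * rxx) / (1 + (n-1) * rxx)
r_new = (3 * 0.73) / (1 + 2 * 0.73)
r_new = 2.19 / 2.46
r_new = 0.8902

0.8902


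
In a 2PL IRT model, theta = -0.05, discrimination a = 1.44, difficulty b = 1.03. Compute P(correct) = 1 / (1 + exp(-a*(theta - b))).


a*(theta - b) = 1.44 * (-0.05 - 1.03) = -1.5552
exp(--1.5552) = 4.736
P = 1 / (1 + 4.736)
P = 0.1743

0.1743


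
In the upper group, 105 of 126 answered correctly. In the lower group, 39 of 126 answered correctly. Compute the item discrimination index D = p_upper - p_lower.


p_upper = 105/126 = 0.8333
p_lower = 39/126 = 0.3095
D = 0.8333 - 0.3095 = 0.5238

0.5238


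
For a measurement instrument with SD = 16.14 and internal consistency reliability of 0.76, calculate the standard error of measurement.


SEM = SD * sqrt(1 - rxx)
SEM = 16.14 * sqrt(1 - 0.76)
SEM = 16.14 * sqrt(0.24) = 16.14 * 0.489898
SEM = 7.907

7.907


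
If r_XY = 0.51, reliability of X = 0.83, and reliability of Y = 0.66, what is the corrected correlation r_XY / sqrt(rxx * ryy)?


r_corrected = rxy / sqrt(rxx * ryy)
= 0.51 / sqrt(0.83 * 0.66)
= 0.51 / sqrt(0.5478)
= 0.51 / 0.740135
r_corrected = 0.6891

0.6891


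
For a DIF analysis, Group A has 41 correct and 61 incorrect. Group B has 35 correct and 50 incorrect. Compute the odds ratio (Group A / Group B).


Odds_A = 41/61 = 0.6721
Odds_B = 35/50 = 0.7
OR = Odds_A / Odds_B = 0.6721 / 0.7
Exactly, OR = (41 * 50) / (61 * 35) = 2050 / 2135
OR = 0.9602

0.9602


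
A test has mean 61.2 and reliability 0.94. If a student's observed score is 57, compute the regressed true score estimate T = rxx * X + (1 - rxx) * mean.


T_est = rxx * X + (1 - rxx) * mean
T_est = 0.94 * 57 + 0.06 * 61.2
T_est = 53.58 + 3.672
T_est = 57.252

57.252


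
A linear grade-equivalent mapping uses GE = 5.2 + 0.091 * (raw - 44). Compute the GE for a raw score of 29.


raw - median = 29 - 44 = -15
slope * diff = 0.091 * -15 = -1.365
GE = 5.2 + -1.365
GE = 3.835

3.835


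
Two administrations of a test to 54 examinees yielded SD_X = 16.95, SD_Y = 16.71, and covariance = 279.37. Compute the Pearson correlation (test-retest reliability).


r = cov(X,Y) / (SD_X * SD_Y)
r = 279.37 / (16.95 * 16.71)
r = 279.37 / 283.2345
r = 0.9864

0.9864


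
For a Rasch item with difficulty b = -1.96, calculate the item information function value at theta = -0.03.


P = 1/(1+exp(-(-0.03--1.96))) = 0.8732
I = P*(1-P) = 0.8732 * 0.1268
I = 0.1107

0.1107


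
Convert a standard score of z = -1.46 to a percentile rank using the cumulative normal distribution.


CDF(z) = 0.5 * (1 + erf(z/sqrt(2)))
erf(-1.0324) = -0.8557
CDF = 0.0721
Percentile rank = 0.0721 * 100 = 7.21

7.21


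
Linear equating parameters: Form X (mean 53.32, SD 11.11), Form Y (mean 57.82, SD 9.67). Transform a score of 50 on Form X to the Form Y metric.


slope = SD_Y / SD_X = 9.67 / 11.11 ~ 0.8704
intercept = mean_Y - slope * mean_X = 57.82 - (9.67 / 11.11) * 53.32 ~ 11.411
Y = slope * X + intercept. To avoid rounding drift from the rounded slope/intercept, evaluate the equivalent form Y = mean_Y + SD_Y * (X - mean_X) / SD_X at full precision:
Y = 57.82 + 9.67 * (50 - 53.32) / 11.11
Y = 57.82 - 9.67 * 3.32 / 11.11
Y = 57.82 - 32.1044 / 11.11
Y = 57.82 - 2.8897
Y = 54.9303

54.9303


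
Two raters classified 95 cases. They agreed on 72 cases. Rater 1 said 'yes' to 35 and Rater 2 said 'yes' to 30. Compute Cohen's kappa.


P_o = 72/95 = 0.757895
P_e = (35*30 + 60*65) / 9025 = 0.548476
kappa = (P_o - P_e) / (1 - P_e)
kappa = (0.757895 - 0.548476) / (1 - 0.548476)
kappa = 0.4638

0.4638


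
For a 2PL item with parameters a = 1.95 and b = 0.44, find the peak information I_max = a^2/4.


For 2PL, max info at theta = b = 0.44
I_max = a^2 / 4 = 1.95^2 / 4
= 3.8025 / 4
I_max = 0.9506

0.9506


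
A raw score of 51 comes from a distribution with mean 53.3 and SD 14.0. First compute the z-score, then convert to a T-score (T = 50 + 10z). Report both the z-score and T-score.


z = (X - mean) / SD = (51 - 53.3) / 14.0
z = -2.3 / 14.0
z = -0.1643
T-score = T = 50 + 10z
Carry z at full precision (z = -2.3 / 14.0) into the conversion:
T-score = 50 + 10 * (-2.3 / 14.0) = 50 + -23 / 14.0
T-score = 50 + -1.6429
T-score = 48.3571

48.3571


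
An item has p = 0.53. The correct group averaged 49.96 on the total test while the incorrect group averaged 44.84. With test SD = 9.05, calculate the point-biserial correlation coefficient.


q = 1 - p = 0.47
rpb = ((M1 - M0) / SD) * sqrt(p * q)
rpb = ((49.96 - 44.84) / 9.05) * sqrt(0.53 * 0.47)
rpb = 0.2824

0.2824


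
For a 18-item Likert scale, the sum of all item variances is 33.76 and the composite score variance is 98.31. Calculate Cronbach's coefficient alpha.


alpha = (k/(k-1)) * (1 - sum(si^2)/s_total^2)
= (18/17) * (1 - 33.76/98.31)
alpha = 0.6952

0.6952


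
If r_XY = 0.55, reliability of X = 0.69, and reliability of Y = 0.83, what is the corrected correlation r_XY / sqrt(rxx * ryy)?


r_corrected = rxy / sqrt(rxx * ryy)
= 0.55 / sqrt(0.69 * 0.83)
= 0.55 / sqrt(0.5727)
= 0.55 / 0.756769
r_corrected = 0.7268

0.7268


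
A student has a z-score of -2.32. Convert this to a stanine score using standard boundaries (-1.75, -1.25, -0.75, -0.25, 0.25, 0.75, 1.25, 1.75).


Stanine boundaries: [-1.75, -1.25, -0.75, -0.25, 0.25, 0.75, 1.25, 1.75]
z = -2.32
Check each boundary:
  z < -1.75
  z < -1.25
  z < -0.75
  z < -0.25
  z < 0.25
  z < 0.75
  z < 1.25
  z < 1.75
Highest qualifying boundary gives stanine = 1

1


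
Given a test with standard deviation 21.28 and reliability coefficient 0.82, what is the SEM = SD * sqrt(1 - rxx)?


SEM = SD * sqrt(1 - rxx)
SEM = 21.28 * sqrt(1 - 0.82)
SEM = 21.28 * sqrt(0.18) = 21.28 * 0.424264
SEM = 9.0283

9.0283


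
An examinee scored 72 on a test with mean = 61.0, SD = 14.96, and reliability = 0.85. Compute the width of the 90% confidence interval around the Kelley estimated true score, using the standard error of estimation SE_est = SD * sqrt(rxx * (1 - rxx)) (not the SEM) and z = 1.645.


True score estimate = 0.85*72 + 0.15*61.0 = 70.35
SE_est = SD * sqrt(rxx * (1 - rxx)) = 14.96 * sqrt(0.85 * 0.15) = 14.96 * sqrt(0.1275) = 5.341788
CI = T_est +/- z * SE_est, so width = 2 * z * SE_est = 2 * 1.645 * 5.341788
Width = 17.5745

17.5745


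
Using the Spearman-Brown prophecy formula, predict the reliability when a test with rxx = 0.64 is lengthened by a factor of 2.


r_new = (n * rxx) / (1 + (n-1) * rxx)
r_new = (2 * 0.64) / (1 + 1 * 0.64)
r_new = 1.28 / 1.64
r_new = 0.7805

0.7805


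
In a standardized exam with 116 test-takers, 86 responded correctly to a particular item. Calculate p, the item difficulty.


Item difficulty p = number correct / total examinees
p = 86 / 116
p = 0.7414

0.7414


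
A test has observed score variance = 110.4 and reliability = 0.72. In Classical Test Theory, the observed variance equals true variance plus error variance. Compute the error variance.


var_true = rxx * var_obs = 0.72 * 110.4 = 79.488
var_error = var_obs - var_true
var_error = 110.4 - 79.488
var_error = 30.912

30.912


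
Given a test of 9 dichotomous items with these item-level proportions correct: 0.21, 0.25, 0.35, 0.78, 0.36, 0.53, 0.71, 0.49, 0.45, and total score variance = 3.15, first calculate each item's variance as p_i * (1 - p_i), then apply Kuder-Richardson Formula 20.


For each item, compute p_i * q_i:
  Item 1: 0.21 * 0.79 = 0.1659
  Item 2: 0.25 * 0.75 = 0.1875
  Item 3: 0.35 * 0.65 = 0.2275
  Item 4: 0.78 * 0.22 = 0.1716
  Item 5: 0.36 * 0.64 = 0.2304
  Item 6: 0.53 * 0.47 = 0.2491
  Item 7: 0.71 * 0.29 = 0.2059
  Item 8: 0.49 * 0.51 = 0.2499
  Item 9: 0.45 * 0.55 = 0.2475
Sum(p_i * q_i) = 0.1659 + 0.1875 + 0.2275 + 0.1716 + 0.2304 + 0.2491 + 0.2059 + 0.2499 + 0.2475 = 1.9353
KR-20 = (k/(k-1)) * (1 - Sum(p_i*q_i) / Var_total)
= (9/8) * (1 - 1.9353/3.15)
= 1.125 * 0.3856
KR-20 = 0.4338

0.4338


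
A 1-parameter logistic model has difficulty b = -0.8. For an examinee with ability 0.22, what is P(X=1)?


theta - b = 0.22 - -0.8 = 1.02
exp(-(theta - b)) = exp(-1.02) = 0.3606
P = 1 / (1 + 0.3606)
P = 0.735

0.735


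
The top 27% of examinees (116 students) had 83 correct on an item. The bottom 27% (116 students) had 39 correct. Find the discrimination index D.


p_upper = 83/116 = 0.7155
p_lower = 39/116 = 0.3362
D = 0.7155 - 0.3362 = 0.3793

0.3793


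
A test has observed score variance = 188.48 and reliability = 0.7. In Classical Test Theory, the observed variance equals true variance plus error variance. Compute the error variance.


var_true = rxx * var_obs = 0.7 * 188.48 = 131.936
var_error = var_obs - var_true
var_error = 188.48 - 131.936
var_error = 56.544

56.544


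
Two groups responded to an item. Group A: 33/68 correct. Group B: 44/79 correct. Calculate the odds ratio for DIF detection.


Odds_A = 33/35 = 0.9429
Odds_B = 44/35 = 1.2571
OR = Odds_A / Odds_B = 0.9429 / 1.2571
Exactly, OR = (33 * 35) / (35 * 44) = 1155 / 1540
OR = 0.75

0.75


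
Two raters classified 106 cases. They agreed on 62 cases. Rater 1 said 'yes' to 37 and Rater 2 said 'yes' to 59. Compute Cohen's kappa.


P_o = 62/106 = 0.584906
P_e = (37*59 + 69*47) / 11236 = 0.482912
kappa = (P_o - P_e) / (1 - P_e)
kappa = (0.584906 - 0.482912) / (1 - 0.482912)
kappa = 0.1972

0.1972


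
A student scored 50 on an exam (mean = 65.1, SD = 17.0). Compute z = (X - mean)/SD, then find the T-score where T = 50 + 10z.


z = (X - mean) / SD = (50 - 65.1) / 17.0
z = -15.1 / 17.0
z = -0.8882
T-score = T = 50 + 10z
Carry z at full precision (z = -15.1 / 17.0) into the conversion:
T-score = 50 + 10 * (-15.1 / 17.0) = 50 + -151 / 17.0
T-score = 50 + -8.8824
T-score = 41.1176

41.1176


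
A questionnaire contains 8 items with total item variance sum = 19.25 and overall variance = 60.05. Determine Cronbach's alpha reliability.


alpha = (k/(k-1)) * (1 - sum(si^2)/s_total^2)
= (8/7) * (1 - 19.25/60.05)
alpha = 0.7765

0.7765


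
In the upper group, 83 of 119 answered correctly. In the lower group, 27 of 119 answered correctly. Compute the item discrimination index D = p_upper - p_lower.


p_upper = 83/119 = 0.6975
p_lower = 27/119 = 0.2269
D = 0.6975 - 0.2269 = 0.4706

0.4706


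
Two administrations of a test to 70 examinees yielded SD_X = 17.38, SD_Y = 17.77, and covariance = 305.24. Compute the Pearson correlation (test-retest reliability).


r = cov(X,Y) / (SD_X * SD_Y)
r = 305.24 / (17.38 * 17.77)
r = 305.24 / 308.8426
r = 0.9883

0.9883


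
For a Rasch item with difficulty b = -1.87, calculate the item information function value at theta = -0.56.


P = 1/(1+exp(-(-0.56--1.87))) = 0.7875
I = P*(1-P) = 0.7875 * 0.2125
I = 0.1673

0.1673


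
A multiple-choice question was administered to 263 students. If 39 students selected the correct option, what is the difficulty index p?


Item difficulty p = number correct / total examinees
p = 39 / 263
p = 0.1483

0.1483


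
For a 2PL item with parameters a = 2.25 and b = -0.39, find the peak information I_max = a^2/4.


For 2PL, max info at theta = b = -0.39
I_max = a^2 / 4 = 2.25^2 / 4
= 5.0625 / 4
I_max = 1.2656

1.2656


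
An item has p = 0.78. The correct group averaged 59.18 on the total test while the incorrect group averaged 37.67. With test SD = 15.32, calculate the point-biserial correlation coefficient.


q = 1 - p = 0.22
rpb = ((M1 - M0) / SD) * sqrt(p * q)
rpb = ((59.18 - 37.67) / 15.32) * sqrt(0.78 * 0.22)
rpb = 0.5816

0.5816


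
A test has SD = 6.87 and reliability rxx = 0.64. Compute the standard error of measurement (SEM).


SEM = SD * sqrt(1 - rxx)
SEM = 6.87 * sqrt(1 - 0.64)
SEM = 6.87 * sqrt(0.36) = 6.87 * 0.6
SEM = 4.122

4.122


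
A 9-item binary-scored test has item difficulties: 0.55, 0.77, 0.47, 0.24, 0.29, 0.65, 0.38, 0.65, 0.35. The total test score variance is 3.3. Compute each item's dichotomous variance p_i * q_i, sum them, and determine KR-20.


For each item, compute p_i * q_i:
  Item 1: 0.55 * 0.45 = 0.2475
  Item 2: 0.77 * 0.23 = 0.1771
  Item 3: 0.47 * 0.53 = 0.2491
  Item 4: 0.24 * 0.76 = 0.1824
  Item 5: 0.29 * 0.71 = 0.2059
  Item 6: 0.65 * 0.35 = 0.2275
  Item 7: 0.38 * 0.62 = 0.2356
  Item 8: 0.65 * 0.35 = 0.2275
  Item 9: 0.35 * 0.65 = 0.2275
Sum(p_i * q_i) = 0.2475 + 0.1771 + 0.2491 + 0.1824 + 0.2059 + 0.2275 + 0.2356 + 0.2275 + 0.2275 = 1.9801
KR-20 = (k/(k-1)) * (1 - Sum(p_i*q_i) / Var_total)
= (9/8) * (1 - 1.9801/3.3)
= 1.125 * 0.4
KR-20 = 0.45

0.45


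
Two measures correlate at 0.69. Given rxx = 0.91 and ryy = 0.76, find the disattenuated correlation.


r_corrected = rxy / sqrt(rxx * ryy)
= 0.69 / sqrt(0.91 * 0.76)
= 0.69 / sqrt(0.6916)
= 0.69 / 0.831625
r_corrected = 0.8297

0.8297


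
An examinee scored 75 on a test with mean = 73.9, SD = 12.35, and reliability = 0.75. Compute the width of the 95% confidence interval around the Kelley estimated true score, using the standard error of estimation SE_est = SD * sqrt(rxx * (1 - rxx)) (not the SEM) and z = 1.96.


True score estimate = 0.75*75 + 0.25*73.9 = 74.725
SE_est = SD * sqrt(rxx * (1 - rxx)) = 12.35 * sqrt(0.75 * 0.25) = 12.35 * sqrt(0.1875) = 5.347707
CI = T_est +/- z * SE_est, so width = 2 * z * SE_est = 2 * 1.96 * 5.347707
Width = 20.963

20.963


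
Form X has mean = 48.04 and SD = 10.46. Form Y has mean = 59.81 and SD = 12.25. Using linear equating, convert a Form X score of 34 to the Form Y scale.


slope = SD_Y / SD_X = 12.25 / 10.46 ~ 1.1711
intercept = mean_Y - slope * mean_X = 59.81 - (12.25 / 10.46) * 48.04 ~ 3.549
Y = slope * X + intercept. To avoid rounding drift from the rounded slope/intercept, evaluate the equivalent form Y = mean_Y + SD_Y * (X - mean_X) / SD_X at full precision:
Y = 59.81 + 12.25 * (34 - 48.04) / 10.46
Y = 59.81 - 12.25 * 14.04 / 10.46
Y = 59.81 - 171.99 / 10.46
Y = 59.81 - 16.4426
Y = 43.3674

43.3674


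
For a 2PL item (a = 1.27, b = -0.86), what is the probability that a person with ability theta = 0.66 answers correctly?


a*(theta - b) = 1.27 * (0.66 - -0.86) = 1.9304
exp(-1.9304) = 0.1451
P = 1 / (1 + 0.1451)
P = 0.8733

0.8733


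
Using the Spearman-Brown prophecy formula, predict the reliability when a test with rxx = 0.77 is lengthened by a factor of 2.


r_new = (n * rxx) / (1 + (n-1) * rxx)
r_new = (2 * 0.77) / (1 + 1 * 0.77)
r_new = 1.54 / 1.77
r_new = 0.8701

0.8701


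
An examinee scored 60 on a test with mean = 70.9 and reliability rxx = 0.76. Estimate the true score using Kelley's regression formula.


T_est = rxx * X + (1 - rxx) * mean
T_est = 0.76 * 60 + 0.24 * 70.9
T_est = 45.6 + 17.016
T_est = 62.616

62.616


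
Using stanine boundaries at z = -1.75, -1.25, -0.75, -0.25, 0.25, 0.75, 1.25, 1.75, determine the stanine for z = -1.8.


Stanine boundaries: [-1.75, -1.25, -0.75, -0.25, 0.25, 0.75, 1.25, 1.75]
z = -1.8
Check each boundary:
  z < -1.75
  z < -1.25
  z < -0.75
  z < -0.25
  z < 0.25
  z < 0.75
  z < 1.25
  z < 1.75
Highest qualifying boundary gives stanine = 1

1


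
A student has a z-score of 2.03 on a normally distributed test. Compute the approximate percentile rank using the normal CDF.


CDF(z) = 0.5 * (1 + erf(z/sqrt(2)))
erf(1.4354) = 0.9576
CDF = 0.9788
Percentile rank = 0.9788 * 100 = 97.88

97.88


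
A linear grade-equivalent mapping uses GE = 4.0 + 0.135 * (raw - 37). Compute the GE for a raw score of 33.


raw - median = 33 - 37 = -4
slope * diff = 0.135 * -4 = -0.54
GE = 4.0 + -0.54
GE = 3.46

3.46


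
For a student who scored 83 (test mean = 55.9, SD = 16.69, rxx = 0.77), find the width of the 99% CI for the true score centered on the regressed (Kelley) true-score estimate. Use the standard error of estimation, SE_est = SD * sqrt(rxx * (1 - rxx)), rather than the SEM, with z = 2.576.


True score estimate = 0.77*83 + 0.23*55.9 = 76.767
SE_est = SD * sqrt(rxx * (1 - rxx)) = 16.69 * sqrt(0.77 * 0.23) = 16.69 * sqrt(0.1771) = 7.023695
CI = T_est +/- z * SE_est, so width = 2 * z * SE_est = 2 * 2.576 * 7.023695
Width = 36.1861

36.1861


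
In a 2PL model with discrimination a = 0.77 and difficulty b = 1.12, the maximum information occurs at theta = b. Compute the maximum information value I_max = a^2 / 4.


For 2PL, max info at theta = b = 1.12
I_max = a^2 / 4 = 0.77^2 / 4
= 0.5929 / 4
I_max = 0.1482

0.1482


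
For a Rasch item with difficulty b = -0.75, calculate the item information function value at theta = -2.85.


P = 1/(1+exp(-(-2.85--0.75))) = 0.1091
I = P*(1-P) = 0.1091 * 0.8909
I = 0.0972

0.0972


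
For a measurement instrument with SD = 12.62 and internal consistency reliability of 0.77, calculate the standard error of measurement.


SEM = SD * sqrt(1 - rxx)
SEM = 12.62 * sqrt(1 - 0.77)
SEM = 12.62 * sqrt(0.23) = 12.62 * 0.479583
SEM = 6.0523

6.0523


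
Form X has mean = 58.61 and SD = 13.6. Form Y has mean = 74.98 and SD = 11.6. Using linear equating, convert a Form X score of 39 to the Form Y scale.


slope = SD_Y / SD_X = 11.6 / 13.6 ~ 0.8529
intercept = mean_Y - slope * mean_X = 74.98 - (11.6 / 13.6) * 58.61 ~ 24.9891
Y = slope * X + intercept. To avoid rounding drift from the rounded slope/intercept, evaluate the equivalent form Y = mean_Y + SD_Y * (X - mean_X) / SD_X at full precision:
Y = 74.98 + 11.6 * (39 - 58.61) / 13.6
Y = 74.98 - 11.6 * 19.61 / 13.6
Y = 74.98 - 227.476 / 13.6
Y = 74.98 - 16.7262
Y = 58.2538

58.2538


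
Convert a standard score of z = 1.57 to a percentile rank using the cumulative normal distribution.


CDF(z) = 0.5 * (1 + erf(z/sqrt(2)))
erf(1.1102) = 0.8836
CDF = 0.9418
Percentile rank = 0.9418 * 100 = 94.18

94.18


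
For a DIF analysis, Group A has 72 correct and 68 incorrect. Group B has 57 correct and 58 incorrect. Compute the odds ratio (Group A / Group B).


Odds_A = 72/68 = 1.0588
Odds_B = 57/58 = 0.9828
OR = Odds_A / Odds_B = 1.0588 / 0.9828
Exactly, OR = (72 * 58) / (68 * 57) = 4176 / 3876
OR = 1.0774

1.0774


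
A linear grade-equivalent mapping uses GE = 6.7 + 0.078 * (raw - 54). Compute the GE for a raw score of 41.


raw - median = 41 - 54 = -13
slope * diff = 0.078 * -13 = -1.014
GE = 6.7 + -1.014
GE = 5.686

5.686


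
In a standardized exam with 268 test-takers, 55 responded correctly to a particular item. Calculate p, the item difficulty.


Item difficulty p = number correct / total examinees
p = 55 / 268
p = 0.2052

0.2052


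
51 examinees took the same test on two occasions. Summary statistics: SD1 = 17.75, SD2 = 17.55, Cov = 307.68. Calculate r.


r = cov(X,Y) / (SD_X * SD_Y)
r = 307.68 / (17.75 * 17.55)
r = 307.68 / 311.5125
r = 0.9877

0.9877


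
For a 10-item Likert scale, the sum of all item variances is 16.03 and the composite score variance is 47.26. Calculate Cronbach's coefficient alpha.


alpha = (k/(k-1)) * (1 - sum(si^2)/s_total^2)
= (10/9) * (1 - 16.03/47.26)
alpha = 0.7342

0.7342


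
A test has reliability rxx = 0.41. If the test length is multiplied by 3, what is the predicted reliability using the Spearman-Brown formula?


r_new = (n * rxx) / (1 + (n-1) * rxx)
r_new = (3 * 0.41) / (1 + 2 * 0.41)
r_new = 1.23 / 1.82
r_new = 0.6758

0.6758


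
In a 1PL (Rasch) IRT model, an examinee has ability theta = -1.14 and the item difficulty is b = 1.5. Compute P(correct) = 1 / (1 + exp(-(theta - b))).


theta - b = -1.14 - 1.5 = -2.64
exp(-(theta - b)) = exp(2.64) = 14.0132
P = 1 / (1 + 14.0132)
P = 0.0666

0.0666


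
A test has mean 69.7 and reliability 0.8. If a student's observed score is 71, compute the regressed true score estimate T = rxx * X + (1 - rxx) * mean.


T_est = rxx * X + (1 - rxx) * mean
T_est = 0.8 * 71 + 0.2 * 69.7
T_est = 56.8 + 13.94
T_est = 70.74

70.74


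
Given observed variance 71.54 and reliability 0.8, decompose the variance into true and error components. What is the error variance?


var_true = rxx * var_obs = 0.8 * 71.54 = 57.232
var_error = var_obs - var_true
var_error = 71.54 - 57.232
var_error = 14.308

14.308


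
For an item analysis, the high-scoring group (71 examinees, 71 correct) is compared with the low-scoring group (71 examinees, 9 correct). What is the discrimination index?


p_upper = 71/71 = 1.0
p_lower = 9/71 = 0.1268
D = 1.0 - 0.1268 = 0.8732

0.8732


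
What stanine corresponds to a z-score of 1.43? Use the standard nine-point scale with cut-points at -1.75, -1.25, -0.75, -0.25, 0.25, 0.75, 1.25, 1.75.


Stanine boundaries: [-1.75, -1.25, -0.75, -0.25, 0.25, 0.75, 1.25, 1.75]
z = 1.43
Check each boundary:
  z >= -1.75 -> could be stanine 2
  z >= -1.25 -> could be stanine 3
  z >= -0.75 -> could be stanine 4
  z >= -0.25 -> could be stanine 5
  z >= 0.25 -> could be stanine 6
  z >= 0.75 -> could be stanine 7
  z >= 1.25 -> could be stanine 8
  z < 1.75
Highest qualifying boundary gives stanine = 8

8


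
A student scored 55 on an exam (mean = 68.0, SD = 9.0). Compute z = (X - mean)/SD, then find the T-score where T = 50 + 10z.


z = (X - mean) / SD = (55 - 68.0) / 9.0
z = -13.0 / 9.0
z = -1.4444
T-score = T = 50 + 10z
Carry z at full precision (z = -13.0 / 9.0) into the conversion:
T-score = 50 + 10 * (-13.0 / 9.0) = 50 + -130 / 9.0
T-score = 50 + -14.4444
T-score = 35.5556

35.5556


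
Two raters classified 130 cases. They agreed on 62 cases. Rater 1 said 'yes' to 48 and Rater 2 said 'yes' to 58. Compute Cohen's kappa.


P_o = 62/130 = 0.476923
P_e = (48*58 + 82*72) / 16900 = 0.514083
kappa = (P_o - P_e) / (1 - P_e)
kappa = (0.476923 - 0.514083) / (1 - 0.514083)
kappa = -0.0765

-0.0765


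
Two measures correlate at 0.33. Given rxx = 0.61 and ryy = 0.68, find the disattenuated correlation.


r_corrected = rxy / sqrt(rxx * ryy)
= 0.33 / sqrt(0.61 * 0.68)
= 0.33 / sqrt(0.4148)
= 0.33 / 0.64405
r_corrected = 0.5124

0.5124


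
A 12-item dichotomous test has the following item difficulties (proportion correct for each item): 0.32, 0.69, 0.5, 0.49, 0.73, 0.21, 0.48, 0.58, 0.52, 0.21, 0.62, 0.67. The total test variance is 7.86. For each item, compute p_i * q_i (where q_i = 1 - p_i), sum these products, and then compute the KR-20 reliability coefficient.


For each item, compute p_i * q_i:
  Item 1: 0.32 * 0.68 = 0.2176
  Item 2: 0.69 * 0.31 = 0.2139
  Item 3: 0.5 * 0.5 = 0.25
  Item 4: 0.49 * 0.51 = 0.2499
  Item 5: 0.73 * 0.27 = 0.1971
  Item 6: 0.21 * 0.79 = 0.1659
  Item 7: 0.48 * 0.52 = 0.2496
  Item 8: 0.58 * 0.42 = 0.2436
  Item 9: 0.52 * 0.48 = 0.2496
  Item 10: 0.21 * 0.79 = 0.1659
  Item 11: 0.62 * 0.38 = 0.2356
  Item 12: 0.67 * 0.33 = 0.2211
Sum(p_i * q_i) = 0.2176 + 0.2139 + 0.25 + 0.2499 + 0.1971 + 0.1659 + 0.2496 + 0.2436 + 0.2496 + 0.1659 + 0.2356 + 0.2211 = 2.6598
KR-20 = (k/(k-1)) * (1 - Sum(p_i*q_i) / Var_total)
= (12/11) * (1 - 2.6598/7.86)
= 1.0909 * 0.6616
KR-20 = 0.7217

0.7217


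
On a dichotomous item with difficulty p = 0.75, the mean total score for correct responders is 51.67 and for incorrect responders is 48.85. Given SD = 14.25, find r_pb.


q = 1 - p = 0.25
rpb = ((M1 - M0) / SD) * sqrt(p * q)
rpb = ((51.67 - 48.85) / 14.25) * sqrt(0.75 * 0.25)
rpb = 0.0857

0.0857


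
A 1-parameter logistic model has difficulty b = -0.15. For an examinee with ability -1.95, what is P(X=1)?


theta - b = -1.95 - -0.15 = -1.8
exp(-(theta - b)) = exp(1.8) = 6.0496
P = 1 / (1 + 6.0496)
P = 0.1419

0.1419


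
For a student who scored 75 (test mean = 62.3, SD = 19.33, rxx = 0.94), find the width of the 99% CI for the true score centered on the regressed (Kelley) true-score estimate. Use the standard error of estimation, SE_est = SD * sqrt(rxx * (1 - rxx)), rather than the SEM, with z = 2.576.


True score estimate = 0.94*75 + 0.06*62.3 = 74.238
SE_est = SD * sqrt(rxx * (1 - rxx)) = 19.33 * sqrt(0.94 * 0.06) = 19.33 * sqrt(0.0564) = 4.590621
CI = T_est +/- z * SE_est, so width = 2 * z * SE_est = 2 * 2.576 * 4.590621
Width = 23.6509

23.6509


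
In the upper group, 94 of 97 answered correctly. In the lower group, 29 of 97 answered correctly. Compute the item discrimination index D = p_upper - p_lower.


p_upper = 94/97 = 0.9691
p_lower = 29/97 = 0.299
D = 0.9691 - 0.299 = 0.6701

0.6701


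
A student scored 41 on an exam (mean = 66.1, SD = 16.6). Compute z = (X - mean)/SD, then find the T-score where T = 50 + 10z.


z = (X - mean) / SD = (41 - 66.1) / 16.6
z = -25.1 / 16.6
z = -1.512
T-score = T = 50 + 10z
Carry z at full precision (z = -25.1 / 16.6) into the conversion:
T-score = 50 + 10 * (-25.1 / 16.6) = 50 + -251 / 16.6
T-score = 50 + -15.1205
T-score = 34.8795

34.8795


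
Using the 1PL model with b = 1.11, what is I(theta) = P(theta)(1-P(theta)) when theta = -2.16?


P = 1/(1+exp(-(-2.16-1.11))) = 0.0366
I = P*(1-P) = 0.0366 * 0.9634
I = 0.0353

0.0353


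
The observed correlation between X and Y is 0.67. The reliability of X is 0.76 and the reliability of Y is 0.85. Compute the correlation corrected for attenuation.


r_corrected = rxy / sqrt(rxx * ryy)
= 0.67 / sqrt(0.76 * 0.85)
= 0.67 / sqrt(0.646)
= 0.67 / 0.803741
r_corrected = 0.8336

0.8336


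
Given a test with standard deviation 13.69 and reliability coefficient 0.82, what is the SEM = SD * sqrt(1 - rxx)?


SEM = SD * sqrt(1 - rxx)
SEM = 13.69 * sqrt(1 - 0.82)
SEM = 13.69 * sqrt(0.18) = 13.69 * 0.424264
SEM = 5.8082

5.8082


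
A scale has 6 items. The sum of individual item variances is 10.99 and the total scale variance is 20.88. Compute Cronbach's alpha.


alpha = (k/(k-1)) * (1 - sum(si^2)/s_total^2)
= (6/5) * (1 - 10.99/20.88)
alpha = 0.5684

0.5684


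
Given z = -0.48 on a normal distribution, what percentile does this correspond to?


CDF(z) = 0.5 * (1 + erf(z/sqrt(2)))
erf(-0.3394) = -0.3688
CDF = 0.3156
Percentile rank = 0.3156 * 100 = 31.56

31.56


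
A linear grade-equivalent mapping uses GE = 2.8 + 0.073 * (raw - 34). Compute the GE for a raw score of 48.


raw - median = 48 - 34 = 14
slope * diff = 0.073 * 14 = 1.022
GE = 2.8 + 1.022
GE = 3.822

3.822


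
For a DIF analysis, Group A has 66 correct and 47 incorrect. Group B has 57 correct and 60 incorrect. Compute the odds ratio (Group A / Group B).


Odds_A = 66/47 = 1.4043
Odds_B = 57/60 = 0.95
OR = Odds_A / Odds_B = 1.4043 / 0.95
Exactly, OR = (66 * 60) / (47 * 57) = 3960 / 2679
OR = 1.4782

1.4782
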